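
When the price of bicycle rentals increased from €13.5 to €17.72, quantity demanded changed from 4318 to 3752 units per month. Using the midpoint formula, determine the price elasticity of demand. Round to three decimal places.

-0.519

%Δq = (3752 − 4318)/[(4318 + 3752)/2] = -566/4035 ≈ -0.1403.
%ΔP = (17.72 − 13.5)/[(13.5 + 17.72)/2] = 4.22/15.61 ≈ 0.2703.
Arc elasticity E = %Δq/%ΔP ≈ -0.1403/0.2703 ≈ -0.519.
|E| < 1: demand is inelastic over this range.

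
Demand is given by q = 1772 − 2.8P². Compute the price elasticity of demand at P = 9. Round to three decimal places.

-0.294

At P = 9, q = 1545.2.
dq/dP = −2·2.8·P = −50.4.
Point elasticity E = (dq/dP)·(P/q) = -50.4 × 9/1545.2 ≈ -0.294.
|E| < 1, so demand is inelastic at this price.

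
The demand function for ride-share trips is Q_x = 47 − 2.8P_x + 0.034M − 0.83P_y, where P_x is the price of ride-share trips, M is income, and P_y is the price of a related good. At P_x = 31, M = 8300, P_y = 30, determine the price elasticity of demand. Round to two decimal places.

Evaluating quantity at (P_x, M, P_y) gives Q_x = 47 − 2.8(31) + 0.034(8300) − 0.83(30) = 47 − 86.8 + 282.2 − 24.9 = 217.5.
∂Q_x/∂P_x = −2.8, so E_p = (−2.8)·(31/217.5) ≈ -0.40.
|E_p| < 1: demand is inelastic.

-0.40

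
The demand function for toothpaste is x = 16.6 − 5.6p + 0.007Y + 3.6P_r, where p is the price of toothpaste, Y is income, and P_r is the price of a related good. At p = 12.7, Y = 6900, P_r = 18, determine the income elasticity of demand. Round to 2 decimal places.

x = 16.6 − 5.6(12.7) + 0.007(6900) + 3.6(18) = 16.6 − 71.12 + 48.3 + 64.8 = 58.58.
∂x/∂Y = +0.007, so E_I = 0.007·(6900/58.58) ≈ 0.82.
E_I ∈ (0,1): normal good (necessity).

0.82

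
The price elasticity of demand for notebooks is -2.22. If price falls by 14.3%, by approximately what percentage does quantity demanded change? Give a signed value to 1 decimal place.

%ΔQ ≈ E × %ΔP = (-2.22) × (-14.3%) ≈ 31.7%.

31.7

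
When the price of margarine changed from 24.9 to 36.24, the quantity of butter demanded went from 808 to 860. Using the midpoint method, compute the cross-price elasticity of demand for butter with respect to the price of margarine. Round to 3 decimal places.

%ΔQ_x = (860 − 808)/[(808+860)/2] = 52/834 ≈ 0.0624.
%ΔP_y = (36.24 − 24.9)/[(24.9+36.24)/2] ≈ 0.3710.
E_xy = 0.0624/0.3710 ≈ 0.168.
E_xy > 0, so butter and margarine are substitutes.

0.168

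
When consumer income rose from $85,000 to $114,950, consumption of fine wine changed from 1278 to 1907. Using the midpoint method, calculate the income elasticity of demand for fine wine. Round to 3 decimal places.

%ΔQ = (1907 − 1278)/[(1278+1907)/2] = 629/1592.5 ≈ 0.3950.
%ΔI = (114,950 − 85,000)/[(85,000+114,950)/2] = 29950/99975 ≈ 0.2996.
E_I = %ΔQ/%ΔI ≈ 1.318.
E_I > 1: normal good (luxury).

1.318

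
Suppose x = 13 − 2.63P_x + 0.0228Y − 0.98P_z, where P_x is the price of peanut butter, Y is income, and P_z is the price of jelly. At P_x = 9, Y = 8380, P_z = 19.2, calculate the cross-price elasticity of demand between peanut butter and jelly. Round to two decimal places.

-0.12

At the given point, x = 13 − 2.63(9) + 0.0228(8380) − 0.98(19.2) = 13 − 23.67 + 191.064 − 18.816 = 161.578.
∂x/∂P_z = −0.98, so E_xy = -0.98·(19.2/161.578) ≈ -0.12.
E_xy < 0: the goods are complements.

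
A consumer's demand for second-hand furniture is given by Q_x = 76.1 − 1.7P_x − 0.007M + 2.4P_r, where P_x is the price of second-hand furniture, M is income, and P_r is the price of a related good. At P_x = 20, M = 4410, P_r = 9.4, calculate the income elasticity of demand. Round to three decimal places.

First evaluate Q_x: 76.1 − 1.7(20) − 0.007(4410) + 2.4(9.4) = 76.1 − 34 − 30.87 + 22.56 = 33.79.
∂Q_x/∂M = −0.007, so E_I = -0.007·(4410/33.79) ≈ -0.914.
E_I < 0: inferior good.

-0.914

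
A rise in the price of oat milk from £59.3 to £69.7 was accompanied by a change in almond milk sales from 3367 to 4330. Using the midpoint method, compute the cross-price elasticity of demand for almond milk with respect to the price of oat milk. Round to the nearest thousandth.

%ΔQ_x = (4330 − 3367)/[(3367+4330)/2] = 963/3848.5 ≈ 0.2502.
%ΔP_y = (69.7 − 59.3)/[(59.3+69.7)/2] ≈ 0.1612.
E_xy = 0.2502/0.1612 ≈ 1.552.
E_xy > 0, so almond milk and oat milk are substitutes.

1.552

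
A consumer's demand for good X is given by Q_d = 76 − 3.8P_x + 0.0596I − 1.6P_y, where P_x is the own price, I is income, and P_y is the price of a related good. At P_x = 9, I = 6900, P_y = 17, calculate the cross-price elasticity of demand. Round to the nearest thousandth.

-0.064

Substituting, Q_d = 76 − 3.8(9) + 0.0596(6900) − 1.6(17) = 76 − 34.2 + 411.24 − 27.2 = 425.84.
∂Q_d/∂P_y = −1.6, so E_xy = -1.6·(17/425.84) ≈ -0.064.
E_xy < 0: the goods are complements.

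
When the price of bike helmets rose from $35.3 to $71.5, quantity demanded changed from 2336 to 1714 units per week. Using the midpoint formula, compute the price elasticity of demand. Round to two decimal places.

%ΔQ = (1714 − 2336)/[(2336 + 1714)/2] = -622/2025 ≈ -0.3072.
%Δp = (71.5 − 35.3)/[(35.3 + 71.5)/2] = 36.2/53.4 ≈ 0.6779.
Arc elasticity E = %ΔQ/%Δp ≈ -0.3072/0.6779 ≈ -0.45.
|E| < 1: demand is inelastic over this range.

-0.45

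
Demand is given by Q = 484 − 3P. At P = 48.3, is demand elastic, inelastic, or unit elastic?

At P = 48.3, Q = 339.1.
dQ/dP = −3.
Point elasticity E = (dQ/dP)·(P/Q) = -3 × 48.3/339.1 ≈ -0.427.
|E| ≈ 0.427 < 1, so demand is inelastic.

inelastic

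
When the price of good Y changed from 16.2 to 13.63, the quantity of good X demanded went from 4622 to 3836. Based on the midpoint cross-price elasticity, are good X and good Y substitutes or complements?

%ΔQ_x = (3836 − 4622)/[(4622+3836)/2] = -786/4229 ≈ -0.1859.
%ΔP_y = (13.63 − 16.2)/[(16.2+13.63)/2] ≈ -0.1723.
E_xy = -0.1859/-0.1723 ≈ 1.079.
E_xy > 0, so the goods are substitutes.

substitutes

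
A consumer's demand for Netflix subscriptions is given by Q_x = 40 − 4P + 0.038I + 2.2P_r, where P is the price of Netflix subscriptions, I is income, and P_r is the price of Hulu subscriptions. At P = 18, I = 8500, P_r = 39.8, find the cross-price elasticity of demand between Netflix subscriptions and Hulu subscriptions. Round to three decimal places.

Substituting, Q_x = 40 − 4(18) + 0.038(8500) + 2.2(39.8) = 40 − 72 + 323 + 87.56 = 378.56.
∂Q_x/∂P_r = +2.2, so E_xy = 2.2·(39.8/378.56) ≈ 0.231.
E_xy > 0: the goods are substitutes.

0.231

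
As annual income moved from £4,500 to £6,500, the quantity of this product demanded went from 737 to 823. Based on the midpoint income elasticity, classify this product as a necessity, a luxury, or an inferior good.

%ΔQ = (823 − 737)/[(737+823)/2] = 86/780 ≈ 0.1103.
%ΔI = (6,500 − 4,500)/[(4,500+6,500)/2] = 2000/5500 ≈ 0.3636.
E_I = %ΔQ/%ΔI ≈ 0.303.
E_I ∈ (0,1): normal good (necessity).

necessity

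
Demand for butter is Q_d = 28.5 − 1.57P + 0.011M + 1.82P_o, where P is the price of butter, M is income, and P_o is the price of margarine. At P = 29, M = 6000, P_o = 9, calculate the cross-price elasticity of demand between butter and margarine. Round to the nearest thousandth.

First evaluate Q_d: 28.5 − 1.57(29) + 0.011(6000) + 1.82(9) = 28.5 − 45.53 + 66 + 16.38 = 65.35.
∂Q_d/∂P_o = +1.82, so E_xy = 1.82·(9/65.35) ≈ 0.251.
E_xy > 0: the goods are substitutes.

0.251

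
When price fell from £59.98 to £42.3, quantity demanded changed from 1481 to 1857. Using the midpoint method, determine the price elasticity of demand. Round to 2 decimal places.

%Δq = (1857 − 1481)/[(1481 + 1857)/2] = 376/1669 ≈ 0.2253.
%ΔP = (42.3 − 59.98)/[(59.98 + 42.3)/2] = -17.68/51.14 ≈ -0.3457.
Arc elasticity E = %Δq/%ΔP ≈ 0.2253/-0.3457 ≈ -0.65.
|E| < 1: demand is inelastic over this range.

-0.65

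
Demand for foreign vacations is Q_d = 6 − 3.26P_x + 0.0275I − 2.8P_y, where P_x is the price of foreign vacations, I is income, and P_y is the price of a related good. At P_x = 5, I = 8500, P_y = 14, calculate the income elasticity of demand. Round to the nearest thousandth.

1.269

Substituting, Q_d = 6 − 3.26(5) + 0.0275(8500) − 2.8(14) = 6 − 16.3 + 233.75 − 39.2 = 184.25.
∂Q_d/∂I = +0.0275, so E_I = 0.0275·(8500/184.25) ≈ 1.269.
E_I > 1: normal good (luxury).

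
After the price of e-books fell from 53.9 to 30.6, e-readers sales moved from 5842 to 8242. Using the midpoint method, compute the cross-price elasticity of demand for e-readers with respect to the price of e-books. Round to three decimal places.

%ΔQ_x = (8242 − 5842)/[(5842+8242)/2] = 2400/7042 ≈ 0.3408.
%ΔP_y = (30.6 − 53.9)/[(53.9+30.6)/2] ≈ -0.5515.
E_xy = 0.3408/-0.5515 ≈ -0.618.
E_xy < 0, so e-readers and e-books are complements.

-0.618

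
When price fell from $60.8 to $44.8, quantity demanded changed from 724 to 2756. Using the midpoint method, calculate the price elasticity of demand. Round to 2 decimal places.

-3.85

%ΔQ = (2756 − 724)/[(724 + 2756)/2] = 2032/1740 ≈ 1.1678.
%Δp = (44.8 − 60.8)/[(60.8 + 44.8)/2] = -16/52.8 ≈ -0.3030.
Arc elasticity E = %ΔQ/%Δp ≈ 1.1678/-0.3030 ≈ -3.85.
|E| > 1: demand is elastic over this range.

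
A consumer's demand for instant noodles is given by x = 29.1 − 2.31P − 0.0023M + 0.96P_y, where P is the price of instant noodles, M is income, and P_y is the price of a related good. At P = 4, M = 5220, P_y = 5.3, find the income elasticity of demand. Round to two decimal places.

Substituting, x = 29.1 − 2.31(4) − 0.0023(5220) + 0.96(5.3) = 29.1 − 9.24 − 12.006 + 5.088 = 12.942.
∂x/∂M = −0.0023, so E_I = -0.0023·(5220/12.942) ≈ -0.93.
E_I < 0: inferior good.

-0.93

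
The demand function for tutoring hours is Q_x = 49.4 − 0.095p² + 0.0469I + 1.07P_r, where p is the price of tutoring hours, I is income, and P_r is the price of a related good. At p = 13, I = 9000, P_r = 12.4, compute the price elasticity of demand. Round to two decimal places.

-0.07

First evaluate Q_x: 49.4 − 0.095(13)² + 0.0469(9000) + 1.07(12.4) = 49.4 − 16.055 + 422.1 + 13.268 = 468.713.
∂Q_x/∂p = −2·0.095·p = -2.47, so E_p = -2.47·(13/468.713) ≈ -0.07.
|E_p| < 1: demand is inelastic.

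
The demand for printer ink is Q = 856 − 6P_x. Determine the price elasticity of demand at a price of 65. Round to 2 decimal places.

At P_x = 65, Q = 466.
dQ/dP_x = −6.
Point elasticity E = (dQ/dP_x)·(P_x/Q) = -6 × 65/466 ≈ -0.84.
|E| < 1, so demand is inelastic at this price.

-0.84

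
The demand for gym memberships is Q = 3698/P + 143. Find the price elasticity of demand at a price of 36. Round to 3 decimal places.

-0.418

At P = 36, Q = 245.7222.
dQ/dP = −3698/P² = −2.8534.
Point elasticity E = (dQ/dP)·(P/Q) = -2.8534 × 36/245.7222 ≈ -0.418.
|E| < 1, so demand is inelastic at this price.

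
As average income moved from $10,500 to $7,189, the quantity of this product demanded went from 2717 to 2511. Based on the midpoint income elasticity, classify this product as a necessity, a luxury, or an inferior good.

%ΔQ = (2511 − 2717)/[(2717+2511)/2] = -206/2614 ≈ -0.0788.
%ΔM = (7,189 − 10,500)/[(10,500+7,189)/2] = -3311/8844.5 ≈ -0.3744.
E_I = %ΔQ/%ΔM ≈ 0.211.
E_I ∈ (0,1): normal good (necessity).

necessity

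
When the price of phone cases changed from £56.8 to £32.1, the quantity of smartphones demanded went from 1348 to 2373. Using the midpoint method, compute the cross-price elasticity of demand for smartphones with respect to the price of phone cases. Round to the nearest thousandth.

-0.991

%ΔQ_x = (2373 − 1348)/[(1348+2373)/2] = 1025/1860.5 ≈ 0.5509.
%ΔP_y = (32.1 − 56.8)/[(56.8+32.1)/2] ≈ -0.5557.
E_xy = 0.5509/-0.5557 ≈ -0.991.
E_xy < 0, so smartphones and phone cases are complements.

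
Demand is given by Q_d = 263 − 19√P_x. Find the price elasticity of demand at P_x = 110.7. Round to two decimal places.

At P_x = 110.7, Q_d = 63.0933.
dQ_d/dP_x = −19/(2√P_x) = −19/(2·10.5214).
Point elasticity E = (dQ_d/dP_x)·(P_x/Q_d) = -0.9029 × 110.7/63.0933 ≈ -1.58.
|E| > 1, so demand is elastic at this price.

-1.58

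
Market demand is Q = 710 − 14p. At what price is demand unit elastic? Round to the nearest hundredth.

25.36

For linear demand Q = a − bp, E = −bp/(a − bp). |E| = 1 ⇒ bp = a − bp ⇒ p = a/(2b).
p = 710/(2·14) ≈ 25.36.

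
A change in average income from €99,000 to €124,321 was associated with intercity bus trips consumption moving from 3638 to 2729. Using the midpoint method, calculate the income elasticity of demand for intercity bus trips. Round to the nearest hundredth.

%ΔQ = (2729 − 3638)/[(3638+2729)/2] = -909/3183.5 ≈ -0.2855.
%ΔM = (124,321 − 99,000)/[(99,000+124,321)/2] = 25321/111660.5 ≈ 0.2268.
E_I = %ΔQ/%ΔM ≈ -1.26.
E_I < 0: inferior good.

-1.26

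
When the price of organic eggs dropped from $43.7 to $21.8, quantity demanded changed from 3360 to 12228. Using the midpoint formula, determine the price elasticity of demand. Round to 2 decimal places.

-1.70

%Δq = (12228 − 3360)/[(3360 + 12228)/2] = 8868/7794 ≈ 1.1378.
%Δp = (21.8 − 43.7)/[(43.7 + 21.8)/2] = -21.9/32.75 ≈ -0.6687.
Arc elasticity E = %Δq/%Δp ≈ 1.1378/-0.6687 ≈ -1.70.
|E| > 1: demand is elastic over this range.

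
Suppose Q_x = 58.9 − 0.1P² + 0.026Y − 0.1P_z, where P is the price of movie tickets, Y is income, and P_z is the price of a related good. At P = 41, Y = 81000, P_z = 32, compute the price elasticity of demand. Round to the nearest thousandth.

First evaluate Q_x: 58.9 − 0.1(41)² + 0.026(81000) − 0.1(32) = 58.9 − 168.1 + 2106 − 3.2 = 1993.6.
∂Q_x/∂P = −2·0.1·P = -8.2, so E_p = -8.2·(41/1993.6) ≈ -0.169.
|E_p| < 1: demand is inelastic.

-0.169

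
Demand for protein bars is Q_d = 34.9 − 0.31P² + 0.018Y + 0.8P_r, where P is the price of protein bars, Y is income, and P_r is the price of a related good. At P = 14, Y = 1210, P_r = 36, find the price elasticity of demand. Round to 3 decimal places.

Substituting, Q_d = 34.9 − 0.31(14)² + 0.018(1210) + 0.8(36) = 34.9 − 60.76 + 21.78 + 28.8 = 24.72.
∂Q_d/∂P = −2·0.31·P = -8.68, so E_p = -8.68·(14/24.72) ≈ -4.916.
|E_p| > 1: demand is elastic.

-4.916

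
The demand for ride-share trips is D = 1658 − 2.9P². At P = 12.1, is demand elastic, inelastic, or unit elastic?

inelastic

At P = 12.1, D = 1233.411.
dD/dP = −2·2.9·P = −70.18.
Point elasticity E = (dD/dP)·(P/D) = -70.18 × 12.1/1233.411 ≈ -0.688.
|E| ≈ 0.688 < 1, so demand is inelastic.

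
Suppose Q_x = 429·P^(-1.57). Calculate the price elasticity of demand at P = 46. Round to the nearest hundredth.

-1.57

For a Cobb–Douglas (constant-elasticity) form Q_x = A·P^α·…, the elasticity with respect to P equals the exponent α at every point.
Here the exponent on P is -1.57, so the price elasticity of demand is -1.57.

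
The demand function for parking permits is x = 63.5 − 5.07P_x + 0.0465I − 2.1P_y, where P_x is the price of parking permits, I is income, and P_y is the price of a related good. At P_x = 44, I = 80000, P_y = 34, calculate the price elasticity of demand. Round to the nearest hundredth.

-0.06

Evaluating quantity at (P_x, I, P_y) gives x = 63.5 − 5.07(44) + 0.0465(80000) − 2.1(34) = 63.5 − 223.08 + 3720 − 71.4 = 3489.02.
∂x/∂P_x = −5.07, so E_p = (−5.07)·(44/3489.02) ≈ -0.06.
|E_p| < 1: demand is inelastic.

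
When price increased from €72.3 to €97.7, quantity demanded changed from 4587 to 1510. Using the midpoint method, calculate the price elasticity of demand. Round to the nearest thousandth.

%ΔQ = (1510 − 4587)/[(4587 + 1510)/2] = -3077/3048.5 ≈ -1.0093.
%Δp = (97.7 − 72.3)/[(72.3 + 97.7)/2] = 25.4/85 ≈ 0.2988.
Arc elasticity E = %ΔQ/%Δp ≈ -1.0093/0.2988 ≈ -3.378.
|E| > 1: demand is elastic over this range.

-3.378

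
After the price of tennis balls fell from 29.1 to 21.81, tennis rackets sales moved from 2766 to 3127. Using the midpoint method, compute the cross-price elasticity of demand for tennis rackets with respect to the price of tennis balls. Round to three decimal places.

%ΔQ_x = (3127 − 2766)/[(2766+3127)/2] = 361/2946.5 ≈ 0.1225.
%ΔP_y = (21.81 − 29.1)/[(29.1+21.81)/2] ≈ -0.2864.
E_xy = 0.1225/-0.2864 ≈ -0.428.
E_xy < 0, so tennis rackets and tennis balls are complements.

-0.428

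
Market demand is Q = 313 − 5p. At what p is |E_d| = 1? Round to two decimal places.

For linear demand Q = a − bp, E = −bp/(a − bp). |E| = 1 ⇒ bp = a − bp ⇒ p = a/(2b).
p = 313/(2·5) = 31.30.

31.30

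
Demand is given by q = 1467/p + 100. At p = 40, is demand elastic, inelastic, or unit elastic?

At p = 40, q = 136.675.
dq/dp = −1467/p² = −0.9169.
Point elasticity E = (dq/dp)·(p/q) = -0.9169 × 40/136.675 ≈ -0.268.
|E| ≈ 0.268 < 1, so demand is inelastic.

inelastic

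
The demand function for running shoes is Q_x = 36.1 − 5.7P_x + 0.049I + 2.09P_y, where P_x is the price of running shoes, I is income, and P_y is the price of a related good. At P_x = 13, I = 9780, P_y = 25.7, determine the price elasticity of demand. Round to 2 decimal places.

-0.15

Substituting, Q_x = 36.1 − 5.7(13) + 0.049(9780) + 2.09(25.7) = 36.1 − 74.1 + 479.22 + 53.713 = 494.933.
∂Q_x/∂P_x = −5.7, so E_p = (−5.7)·(13/494.933) ≈ -0.15.
|E_p| < 1: demand is inelastic.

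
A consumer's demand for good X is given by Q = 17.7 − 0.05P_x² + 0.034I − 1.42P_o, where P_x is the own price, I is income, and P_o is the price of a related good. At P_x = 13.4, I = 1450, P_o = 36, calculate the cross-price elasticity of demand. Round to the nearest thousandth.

-7.407

Substituting, Q = 17.7 − 0.05(13.4)² + 0.034(1450) − 1.42(36) = 17.7 − 8.978 + 49.3 − 51.12 = 6.902.
∂Q/∂P_o = −1.42, so E_xy = -1.42·(36/6.902) ≈ -7.407.
E_xy < 0: the goods are complements.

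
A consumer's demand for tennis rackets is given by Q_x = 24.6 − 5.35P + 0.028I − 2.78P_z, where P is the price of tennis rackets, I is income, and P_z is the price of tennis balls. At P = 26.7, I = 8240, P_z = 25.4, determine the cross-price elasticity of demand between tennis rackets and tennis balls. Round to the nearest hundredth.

Evaluating quantity at (P, I, P_z) gives Q_x = 24.6 − 5.35(26.7) + 0.028(8240) − 2.78(25.4) = 24.6 − 142.845 + 230.72 − 70.612 = 41.863.
∂Q_x/∂P_z = −2.78, so E_xy = -2.78·(25.4/41.863) ≈ -1.69.
E_xy < 0: the goods are complements.

-1.69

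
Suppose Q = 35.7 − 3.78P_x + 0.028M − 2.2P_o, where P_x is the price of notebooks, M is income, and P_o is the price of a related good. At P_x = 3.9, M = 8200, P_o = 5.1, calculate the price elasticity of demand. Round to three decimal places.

-0.062

First evaluate Q: 35.7 − 3.78(3.9) + 0.028(8200) − 2.2(5.1) = 35.7 − 14.742 + 229.6 − 11.22 = 239.338.
∂Q/∂P_x = −3.78, so E_p = (−3.78)·(3.9/239.338) ≈ -0.062.
|E_p| < 1: demand is inelastic.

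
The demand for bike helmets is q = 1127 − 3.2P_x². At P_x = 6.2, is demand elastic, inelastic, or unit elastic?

inelastic

At P_x = 6.2, q = 1003.992.
dq/dP_x = −2·3.2·P_x = −39.68.
Point elasticity E = (dq/dP_x)·(P_x/q) = -39.68 × 6.2/1003.992 ≈ -0.245.
|E| ≈ 0.245 < 1, so demand is inelastic.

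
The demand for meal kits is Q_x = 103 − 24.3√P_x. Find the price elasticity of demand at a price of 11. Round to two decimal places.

-1.80

At P_x = 11, Q_x = 22.406.
dQ_x/dP_x = −24.3/(2√P_x) = −24.3/(2·3.3166).
Point elasticity E = (dQ_x/dP_x)·(P_x/Q_x) = -3.6634 × 11/22.406 ≈ -1.80.
|E| > 1, so demand is elastic at this price.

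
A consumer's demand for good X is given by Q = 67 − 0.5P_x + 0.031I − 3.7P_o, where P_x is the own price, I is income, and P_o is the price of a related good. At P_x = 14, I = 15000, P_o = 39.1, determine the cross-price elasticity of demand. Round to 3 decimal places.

Q = 67 − 0.5(14) + 0.031(15000) − 3.7(39.1) = 67 − 7 + 465 − 144.67 = 380.33.
∂Q/∂P_o = −3.7, so E_xy = -3.7·(39.1/380.33) ≈ -0.380.
E_xy < 0: the goods are complements.

-0.380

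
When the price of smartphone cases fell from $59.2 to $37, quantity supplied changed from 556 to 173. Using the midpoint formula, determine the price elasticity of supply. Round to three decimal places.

2.277

%ΔQ = (173 − 556)/[(556 + 173)/2] = -383/364.5 ≈ -1.0508.
%ΔP = (37 − 59.2)/[(59.2 + 37)/2] = -22.2/48.1 ≈ -0.4615.
Arc elasticity E = %ΔQ/%ΔP ≈ -1.0508/-0.4615 ≈ 2.277.
|E| > 1: supply is elastic over this range.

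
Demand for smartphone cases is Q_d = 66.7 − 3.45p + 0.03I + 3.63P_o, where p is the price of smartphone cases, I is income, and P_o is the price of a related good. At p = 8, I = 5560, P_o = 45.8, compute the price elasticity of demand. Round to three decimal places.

Q_d = 66.7 − 3.45(8) + 0.03(5560) + 3.63(45.8) = 66.7 − 27.6 + 166.8 + 166.254 = 372.154.
∂Q_d/∂p = −3.45, so E_p = (−3.45)·(8/372.154) ≈ -0.074.
|E_p| < 1: demand is inelastic.

-0.074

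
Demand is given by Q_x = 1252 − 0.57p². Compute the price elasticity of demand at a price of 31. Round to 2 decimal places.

At p = 31, Q_x = 704.23.
dQ_x/dp = −2·0.57·p = −35.34.
Point elasticity E = (dQ_x/dp)·(p/Q_x) = -35.34 × 31/704.23 ≈ -1.56.
|E| > 1, so demand is elastic at this price.

-1.56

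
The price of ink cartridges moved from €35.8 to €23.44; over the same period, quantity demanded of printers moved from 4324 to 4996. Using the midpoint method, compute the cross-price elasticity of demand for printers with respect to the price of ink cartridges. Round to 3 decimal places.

%ΔQ_x = (4996 − 4324)/[(4324+4996)/2] = 672/4660 ≈ 0.1442.
%ΔP_y = (23.44 − 35.8)/[(35.8+23.44)/2] ≈ -0.4173.
E_xy = 0.1442/-0.4173 ≈ -0.346.
E_xy < 0, so printers and ink cartridges are complements.

-0.346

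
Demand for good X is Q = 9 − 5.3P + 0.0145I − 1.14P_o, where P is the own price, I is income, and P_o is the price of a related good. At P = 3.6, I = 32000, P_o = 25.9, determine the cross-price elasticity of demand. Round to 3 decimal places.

First evaluate Q: 9 − 5.3(3.6) + 0.0145(32000) − 1.14(25.9) = 9 − 19.08 + 464 − 29.526 = 424.394.
∂Q/∂P_o = −1.14, so E_xy = -1.14·(25.9/424.394) ≈ -0.070.
E_xy < 0: the goods are complements.

-0.070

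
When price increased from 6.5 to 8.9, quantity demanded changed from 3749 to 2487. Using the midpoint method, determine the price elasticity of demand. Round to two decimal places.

-1.30

%Δq = (2487 − 3749)/[(3749 + 2487)/2] = -1262/3118 ≈ -0.4047.
%Δp = (8.9 − 6.5)/[(6.5 + 8.9)/2] = 2.4/7.7 ≈ 0.3117.
Arc elasticity E = %Δq/%Δp ≈ -0.4047/0.3117 ≈ -1.30.
|E| > 1: demand is elastic over this range.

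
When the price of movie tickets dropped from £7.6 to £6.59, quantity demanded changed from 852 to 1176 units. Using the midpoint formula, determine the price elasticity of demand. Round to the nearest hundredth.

-2.24

%ΔQ = (1176 − 852)/[(852 + 1176)/2] = 324/1014 ≈ 0.3195.
%ΔP = (6.59 − 7.6)/[(7.6 + 6.59)/2] = -1.01/7.095 ≈ -0.1424.
Arc elasticity E = %ΔQ/%ΔP ≈ 0.3195/-0.1424 ≈ -2.24.
|E| > 1: demand is elastic over this range.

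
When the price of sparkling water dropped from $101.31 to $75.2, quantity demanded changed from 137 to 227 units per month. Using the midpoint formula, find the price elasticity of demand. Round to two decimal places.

%Δq = (227 − 137)/[(137 + 227)/2] = 90/182 ≈ 0.4945.
%Δp = (75.2 − 101.31)/[(101.31 + 75.2)/2] = -26.11/88.255 ≈ -0.2958.
Arc elasticity E = %Δq/%Δp ≈ 0.4945/-0.2958 ≈ -1.67.
|E| > 1: demand is elastic over this range.

-1.67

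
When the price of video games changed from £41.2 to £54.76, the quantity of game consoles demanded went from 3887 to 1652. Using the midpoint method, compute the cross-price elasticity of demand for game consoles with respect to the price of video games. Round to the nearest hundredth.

%ΔQ_x = (1652 − 3887)/[(3887+1652)/2] = -2235/2769.5 ≈ -0.8070.
%ΔP_y = (54.76 − 41.2)/[(41.2+54.76)/2] ≈ 0.2826.
E_xy = -0.8070/0.2826 ≈ -2.86.
E_xy < 0, so game consoles and video games are complements.

-2.86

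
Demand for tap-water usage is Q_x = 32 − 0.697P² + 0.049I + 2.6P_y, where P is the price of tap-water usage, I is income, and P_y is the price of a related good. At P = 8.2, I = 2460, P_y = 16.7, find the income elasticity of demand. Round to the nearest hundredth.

0.81

First evaluate Q_x: 32 − 0.697(8.2)² + 0.049(2460) + 2.6(16.7) = 32 − 46.8663 + 120.54 + 43.42 = 149.0937.
∂Q_x/∂I = +0.049, so E_I = 0.049·(2460/149.0937) ≈ 0.81.
E_I ∈ (0,1): normal good (necessity).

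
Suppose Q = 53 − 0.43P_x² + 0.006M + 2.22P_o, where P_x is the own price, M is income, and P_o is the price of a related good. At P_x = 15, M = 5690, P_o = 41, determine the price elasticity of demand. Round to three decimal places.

At the given point, Q = 53 − 0.43(15)² + 0.006(5690) + 2.22(41) = 53 − 96.75 + 34.14 + 91.02 = 81.41.
∂Q/∂P_x = −2·0.43·P_x = -12.9, so E_p = -12.9·(15/81.41) ≈ -2.377.
|E_p| > 1: demand is elastic.

-2.377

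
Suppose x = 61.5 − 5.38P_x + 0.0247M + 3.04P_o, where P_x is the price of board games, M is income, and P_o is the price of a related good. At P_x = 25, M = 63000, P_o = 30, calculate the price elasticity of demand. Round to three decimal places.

-0.085

At the given point, x = 61.5 − 5.38(25) + 0.0247(63000) + 3.04(30) = 61.5 − 134.5 + 1556.1 + 91.2 = 1574.3.
∂x/∂P_x = −5.38, so E_p = (−5.38)·(25/1574.3) ≈ -0.085.
|E_p| < 1: demand is inelastic.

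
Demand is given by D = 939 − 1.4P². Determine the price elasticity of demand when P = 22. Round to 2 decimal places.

-5.18

At P = 22, D = 261.4.
dD/dP = −2·1.4·P = −61.6.
Point elasticity E = (dD/dP)·(P/D) = -61.6 × 22/261.4 ≈ -5.18.
|E| > 1, so demand is elastic at this price.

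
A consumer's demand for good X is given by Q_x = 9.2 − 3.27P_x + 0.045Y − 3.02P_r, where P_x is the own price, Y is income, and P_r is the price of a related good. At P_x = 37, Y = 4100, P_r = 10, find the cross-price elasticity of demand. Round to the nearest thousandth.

At the given point, Q_x = 9.2 − 3.27(37) + 0.045(4100) − 3.02(10) = 9.2 − 120.99 + 184.5 − 30.2 = 42.51.
∂Q_x/∂P_r = −3.02, so E_xy = -3.02·(10/42.51) ≈ -0.710.
E_xy < 0: the goods are complements.

-0.710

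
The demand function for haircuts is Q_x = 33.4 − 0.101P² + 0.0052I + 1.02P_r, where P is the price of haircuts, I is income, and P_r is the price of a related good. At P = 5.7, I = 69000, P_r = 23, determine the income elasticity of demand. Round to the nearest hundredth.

0.87

At the given point, Q_x = 33.4 − 0.101(5.7)² + 0.0052(69000) + 1.02(23) = 33.4 − 3.2815 + 358.8 + 23.46 = 412.3785.
∂Q_x/∂I = +0.0052, so E_I = 0.0052·(69000/412.3785) ≈ 0.87.
E_I ∈ (0,1): normal good (necessity).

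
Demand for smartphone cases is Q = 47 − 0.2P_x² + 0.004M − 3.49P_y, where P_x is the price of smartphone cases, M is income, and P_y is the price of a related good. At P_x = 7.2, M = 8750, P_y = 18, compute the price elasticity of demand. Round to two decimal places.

Q = 47 − 0.2(7.2)² + 0.004(8750) − 3.49(18) = 47 − 10.368 + 35 − 62.82 = 8.812.
∂Q/∂P_x = −2·0.2·P_x = -2.88, so E_p = -2.88·(7.2/8.812) ≈ -2.35.
|E_p| > 1: demand is elastic.

-2.35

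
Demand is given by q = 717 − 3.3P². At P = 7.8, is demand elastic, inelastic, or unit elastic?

At P = 7.8, q = 516.228.
dq/dP = −2·3.3·P = −51.48.
Point elasticity E = (dq/dP)·(P/q) = -51.48 × 7.8/516.228 ≈ -0.778.
|E| ≈ 0.778 < 1, so demand is inelastic.

inelastic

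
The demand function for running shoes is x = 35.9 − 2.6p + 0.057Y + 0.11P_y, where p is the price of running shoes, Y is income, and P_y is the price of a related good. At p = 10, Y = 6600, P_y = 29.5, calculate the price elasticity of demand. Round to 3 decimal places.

First evaluate x: 35.9 − 2.6(10) + 0.057(6600) + 0.11(29.5) = 35.9 − 26 + 376.2 + 3.245 = 389.345.
∂x/∂p = −2.6, so E_p = (−2.6)·(10/389.345) ≈ -0.067.
|E_p| < 1: demand is inelastic.

-0.067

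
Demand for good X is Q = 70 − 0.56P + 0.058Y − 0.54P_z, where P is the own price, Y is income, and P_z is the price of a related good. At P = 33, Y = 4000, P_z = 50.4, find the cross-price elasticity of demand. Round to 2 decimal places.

Substituting, Q = 70 − 0.56(33) + 0.058(4000) − 0.54(50.4) = 70 − 18.48 + 232 − 27.216 = 256.304.
∂Q/∂P_z = −0.54, so E_xy = -0.54·(50.4/256.304) ≈ -0.11.
E_xy < 0: the goods are complements.

-0.11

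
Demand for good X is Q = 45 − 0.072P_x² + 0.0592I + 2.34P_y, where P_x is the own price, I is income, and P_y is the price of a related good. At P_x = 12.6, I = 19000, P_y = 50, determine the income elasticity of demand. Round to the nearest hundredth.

Substituting, Q = 45 − 0.072(12.6)² + 0.0592(19000) + 2.34(50) = 45 − 11.4307 + 1124.8 + 117 = 1275.3693.
∂Q/∂I = +0.0592, so E_I = 0.0592·(19000/1275.3693) ≈ 0.88.
E_I ∈ (0,1): normal good (necessity).

0.88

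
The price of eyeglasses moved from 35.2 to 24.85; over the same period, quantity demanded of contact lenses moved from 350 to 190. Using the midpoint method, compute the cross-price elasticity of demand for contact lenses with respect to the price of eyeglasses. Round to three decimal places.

%ΔQ_x = (190 − 350)/[(350+190)/2] = -160/270 ≈ -0.5926.
%ΔP_y = (24.85 − 35.2)/[(35.2+24.85)/2] ≈ -0.3447.
E_xy = -0.5926/-0.3447 ≈ 1.719.
E_xy > 0, so contact lenses and eyeglasses are substitutes.

1.719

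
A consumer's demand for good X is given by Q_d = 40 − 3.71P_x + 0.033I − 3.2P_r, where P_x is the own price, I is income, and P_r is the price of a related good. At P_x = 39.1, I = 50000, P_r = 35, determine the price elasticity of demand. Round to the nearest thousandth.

Q_d = 40 − 3.71(39.1) + 0.033(50000) − 3.2(35) = 40 − 145.061 + 1650 − 112 = 1432.939.
∂Q_d/∂P_x = −3.71, so E_p = (−3.71)·(39.1/1432.939) ≈ -0.101.
|E_p| < 1: demand is inelastic.

-0.101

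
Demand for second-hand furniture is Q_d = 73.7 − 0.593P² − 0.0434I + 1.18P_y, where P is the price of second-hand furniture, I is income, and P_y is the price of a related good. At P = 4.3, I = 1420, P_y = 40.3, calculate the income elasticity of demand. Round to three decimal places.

At the given point, Q_d = 73.7 − 0.593(4.3)² − 0.0434(1420) + 1.18(40.3) = 73.7 − 10.9646 − 61.628 + 47.554 = 48.6614.
∂Q_d/∂I = −0.0434, so E_I = -0.0434·(1420/48.6614) ≈ -1.266.
E_I < 0: inferior good.

-1.266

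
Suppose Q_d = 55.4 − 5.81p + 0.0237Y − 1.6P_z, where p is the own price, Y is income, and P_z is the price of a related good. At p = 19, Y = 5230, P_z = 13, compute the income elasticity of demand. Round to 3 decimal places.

2.574

Evaluating quantity at (p, Y, P_z) gives Q_d = 55.4 − 5.81(19) + 0.0237(5230) − 1.6(13) = 55.4 − 110.39 + 123.951 − 20.8 = 48.161.
∂Q_d/∂Y = +0.0237, so E_I = 0.0237·(5230/48.161) ≈ 2.574.
E_I > 1: normal good (luxury).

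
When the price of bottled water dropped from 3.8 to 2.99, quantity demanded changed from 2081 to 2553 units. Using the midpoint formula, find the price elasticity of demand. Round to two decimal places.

-0.85

%ΔQ = (2553 − 2081)/[(2081 + 2553)/2] = 472/2317 ≈ 0.2037.
%Δp = (2.99 − 3.8)/[(3.8 + 2.99)/2] = -0.81/3.395 ≈ -0.2386.
Arc elasticity E = %ΔQ/%Δp ≈ 0.2037/-0.2386 ≈ -0.85.
|E| < 1: demand is inelastic over this range.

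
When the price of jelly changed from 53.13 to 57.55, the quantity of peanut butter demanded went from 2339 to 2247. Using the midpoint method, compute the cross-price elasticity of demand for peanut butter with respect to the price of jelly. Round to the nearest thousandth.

%ΔQ_x = (2247 − 2339)/[(2339+2247)/2] = -92/2293 ≈ -0.0401.
%ΔP_y = (57.55 − 53.13)/[(53.13+57.55)/2] ≈ 0.0799.
E_xy = -0.0401/0.0799 ≈ -0.502.
E_xy < 0, so peanut butter and jelly are complements.

-0.502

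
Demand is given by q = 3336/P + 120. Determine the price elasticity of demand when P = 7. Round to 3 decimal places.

-0.799

At P = 7, q = 596.5714.
dq/dP = −3336/P² = −68.0816.
Point elasticity E = (dq/dP)·(P/q) = -68.0816 × 7/596.5714 ≈ -0.799.
|E| < 1, so demand is inelastic at this price.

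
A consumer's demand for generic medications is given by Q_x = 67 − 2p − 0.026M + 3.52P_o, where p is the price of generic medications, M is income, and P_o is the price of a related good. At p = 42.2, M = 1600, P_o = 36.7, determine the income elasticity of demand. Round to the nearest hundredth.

Evaluating quantity at (p, M, P_o) gives Q_x = 67 − 2(42.2) − 0.026(1600) + 3.52(36.7) = 67 − 84.4 − 41.6 + 129.184 = 70.184.
∂Q_x/∂M = −0.026, so E_I = -0.026·(1600/70.184) ≈ -0.59.
E_I < 0: inferior good.

-0.59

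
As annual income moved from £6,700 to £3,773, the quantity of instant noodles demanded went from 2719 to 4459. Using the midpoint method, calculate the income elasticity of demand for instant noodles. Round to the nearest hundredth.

%ΔQ = (4459 − 2719)/[(2719+4459)/2] = 1740/3589 ≈ 0.4848.
%ΔY = (3,773 − 6,700)/[(6,700+3,773)/2] = -2927/5236.5 ≈ -0.5590.
E_I = %ΔQ/%ΔY ≈ -0.87.
E_I < 0: inferior good.

-0.87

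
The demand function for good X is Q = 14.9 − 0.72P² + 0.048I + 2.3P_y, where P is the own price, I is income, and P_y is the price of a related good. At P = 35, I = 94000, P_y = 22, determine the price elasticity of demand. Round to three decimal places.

-0.477

Substituting, Q = 14.9 − 0.72(35)² + 0.048(94000) + 2.3(22) = 14.9 − 882 + 4512 + 50.6 = 3695.5.
∂Q/∂P = −2·0.72·P = -50.4, so E_p = -50.4·(35/3695.5) ≈ -0.477.
|E_p| < 1: demand is inelastic.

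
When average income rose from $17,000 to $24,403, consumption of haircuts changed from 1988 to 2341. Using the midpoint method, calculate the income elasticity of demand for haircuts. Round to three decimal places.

%ΔQ = (2341 − 1988)/[(1988+2341)/2] = 353/2164.5 ≈ 0.1631.
%ΔI = (24,403 − 17,000)/[(17,000+24,403)/2] = 7403/20701.5 ≈ 0.3576.
E_I = %ΔQ/%ΔI ≈ 0.456.
E_I ∈ (0,1): normal good (necessity).

0.456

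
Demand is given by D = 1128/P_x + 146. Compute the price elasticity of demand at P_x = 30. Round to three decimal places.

At P_x = 30, D = 183.6.
dD/dP_x = −1128/P_x² = −1.2533.
Point elasticity E = (dD/dP_x)·(P_x/D) = -1.2533 × 30/183.6 ≈ -0.205.
|E| < 1, so demand is inelastic at this price.

-0.205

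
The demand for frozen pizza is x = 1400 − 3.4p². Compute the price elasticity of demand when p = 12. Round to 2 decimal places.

At p = 12, x = 910.4.
dx/dp = −2·3.4·p = −81.6.
Point elasticity E = (dx/dp)·(p/x) = -81.6 × 12/910.4 ≈ -1.08.
|E| > 1, so demand is elastic at this price.

-1.08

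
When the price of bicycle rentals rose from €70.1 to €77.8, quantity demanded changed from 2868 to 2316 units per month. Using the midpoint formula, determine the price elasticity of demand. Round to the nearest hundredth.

%Δq = (2316 − 2868)/[(2868 + 2316)/2] = -552/2592 ≈ -0.2130.
%ΔP = (77.8 − 70.1)/[(70.1 + 77.8)/2] = 7.7/73.95 ≈ 0.1041.
Arc elasticity E = %Δq/%ΔP ≈ -0.2130/0.1041 ≈ -2.05.
|E| > 1: demand is elastic over this range.

-2.05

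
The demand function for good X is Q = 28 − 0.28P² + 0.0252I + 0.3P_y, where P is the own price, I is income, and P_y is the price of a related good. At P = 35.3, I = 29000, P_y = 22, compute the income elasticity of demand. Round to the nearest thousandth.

First evaluate Q: 28 − 0.28(35.3)² + 0.0252(29000) + 0.3(22) = 28 − 348.9052 + 730.8 + 6.6 = 416.4948.
∂Q/∂I = +0.0252, so E_I = 0.0252·(29000/416.4948) ≈ 1.755.
E_I > 1: normal good (luxury).

1.755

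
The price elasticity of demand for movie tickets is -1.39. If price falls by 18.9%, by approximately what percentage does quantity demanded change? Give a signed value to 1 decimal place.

%ΔQ ≈ E × %ΔP = (-1.39) × (-18.9%) ≈ 26.3%.

26.3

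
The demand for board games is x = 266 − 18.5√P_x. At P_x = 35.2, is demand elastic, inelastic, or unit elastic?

At P_x = 35.2, x = 156.2403.
dx/dP_x = −18.5/(2√P_x) = −18.5/(2·5.933).
Point elasticity E = (dx/dP_x)·(P_x/x) = -1.5591 × 35.2/156.2403 ≈ -0.351.
|E| ≈ 0.351 < 1, so demand is inelastic.

inelastic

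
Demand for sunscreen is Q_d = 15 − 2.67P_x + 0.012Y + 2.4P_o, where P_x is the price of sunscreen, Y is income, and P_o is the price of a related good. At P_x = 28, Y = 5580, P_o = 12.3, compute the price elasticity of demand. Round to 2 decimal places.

-2.04

First evaluate Q_d: 15 − 2.67(28) + 0.012(5580) + 2.4(12.3) = 15 − 74.76 + 66.96 + 29.52 = 36.72.
∂Q_d/∂P_x = −2.67, so E_p = (−2.67)·(28/36.72) ≈ -2.04.
|E_p| > 1: demand is elastic.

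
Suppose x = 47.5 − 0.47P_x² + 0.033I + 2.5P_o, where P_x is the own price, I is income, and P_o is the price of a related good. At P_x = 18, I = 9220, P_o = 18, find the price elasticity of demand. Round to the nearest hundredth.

-1.25

First evaluate x: 47.5 − 0.47(18)² + 0.033(9220) + 2.5(18) = 47.5 − 152.28 + 304.26 + 45 = 244.48.
∂x/∂P_x = −2·0.47·P_x = -16.92, so E_p = -16.92·(18/244.48) ≈ -1.25.
|E_p| > 1: demand is elastic.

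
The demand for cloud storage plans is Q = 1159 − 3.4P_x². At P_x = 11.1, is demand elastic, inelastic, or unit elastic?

elastic

At P_x = 11.1, Q = 740.086.
dQ/dP_x = −2·3.4·P_x = −75.48.
Point elasticity E = (dQ/dP_x)·(P_x/Q) = -75.48 × 11.1/740.086 ≈ -1.132.
|E| ≈ 1.132 > 1, so demand is elastic.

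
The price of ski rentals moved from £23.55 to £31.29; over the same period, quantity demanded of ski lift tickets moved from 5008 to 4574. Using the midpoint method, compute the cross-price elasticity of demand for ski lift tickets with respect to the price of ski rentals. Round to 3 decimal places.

-0.321

%ΔQ_x = (4574 − 5008)/[(5008+4574)/2] = -434/4791 ≈ -0.0906.
%ΔP_y = (31.29 − 23.55)/[(23.55+31.29)/2] ≈ 0.2823.
E_xy = -0.0906/0.2823 ≈ -0.321.
E_xy < 0, so ski lift tickets and ski rentals are complements.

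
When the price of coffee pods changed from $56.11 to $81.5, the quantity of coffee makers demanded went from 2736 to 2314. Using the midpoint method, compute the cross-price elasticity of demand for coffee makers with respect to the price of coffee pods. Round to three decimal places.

%ΔQ_x = (2314 − 2736)/[(2736+2314)/2] = -422/2525 ≈ -0.1671.
%ΔP_y = (81.5 − 56.11)/[(56.11+81.5)/2] ≈ 0.3690.
E_xy = -0.1671/0.3690 ≈ -0.453.
E_xy < 0, so coffee makers and coffee pods are complements.

-0.453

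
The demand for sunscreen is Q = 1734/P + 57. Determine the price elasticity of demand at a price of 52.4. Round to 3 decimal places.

-0.367

At P = 52.4, Q = 90.0916.
dQ/dP = −1734/P² = −0.6315.
Point elasticity E = (dQ/dP)·(P/Q) = -0.6315 × 52.4/90.0916 ≈ -0.367.
|E| < 1, so demand is inelastic at this price.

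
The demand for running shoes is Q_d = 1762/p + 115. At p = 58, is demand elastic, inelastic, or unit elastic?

inelastic

At p = 58, Q_d = 145.3793.
dQ_d/dp = −1762/p² = −0.5238.
Point elasticity E = (dQ_d/dp)·(p/Q_d) = -0.5238 × 58/145.3793 ≈ -0.209.
|E| ≈ 0.209 < 1, so demand is inelastic.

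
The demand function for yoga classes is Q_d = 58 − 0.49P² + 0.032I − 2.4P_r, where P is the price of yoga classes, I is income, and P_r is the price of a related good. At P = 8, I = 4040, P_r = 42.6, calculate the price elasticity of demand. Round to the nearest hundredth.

-1.17

Q_d = 58 − 0.49(8)² + 0.032(4040) − 2.4(42.6) = 58 − 31.36 + 129.28 − 102.24 = 53.68.
∂Q_d/∂P = −2·0.49·P = -7.84, so E_p = -7.84·(8/53.68) ≈ -1.17.
|E_p| > 1: demand is elastic.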